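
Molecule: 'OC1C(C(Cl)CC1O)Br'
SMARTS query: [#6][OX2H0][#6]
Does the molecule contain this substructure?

No

The pattern [#6][OX2H0][#6] describes an aliphatic oxygen bridging two carbons with no H on the oxygen — an ether.
The closest candidate here is a hydroxyl group (-OH), but the oxygen has H1, not H0 bridging two carbons. No other fragment satisfies the full query, so there is no match.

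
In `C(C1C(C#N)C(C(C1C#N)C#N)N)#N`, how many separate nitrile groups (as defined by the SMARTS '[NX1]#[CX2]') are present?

[NX1]#[CX2] is the SMARTS for a nitrile: a nitrogen triple-bonded to a two-connected carbon.
The molecule carries 4 separate instances of a nitrile (-C#N) meeting every constraint; each maps to a distinct set of atoms, giving 4 matches.

4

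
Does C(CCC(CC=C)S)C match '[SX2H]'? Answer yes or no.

The pattern [SX2H] describes an aliphatic sulfur with two connections, one being H — a thiol.
The molecule carries a thiol (-SH), whose atoms satisfy every constraint of the query, so the pattern matches.

Yes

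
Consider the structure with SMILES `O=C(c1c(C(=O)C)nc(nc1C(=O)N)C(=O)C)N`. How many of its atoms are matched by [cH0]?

4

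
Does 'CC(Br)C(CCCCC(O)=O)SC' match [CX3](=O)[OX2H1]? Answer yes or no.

The pattern [CX3](=O)[OX2H1] describes an sp2 carbon double-bonded to O and single-bonded to an -OH oxygen — a carboxylic acid.
The molecule carries a carboxylic acid group (-C(=O)OH), whose atoms satisfy every constraint of the query, so the pattern matches.

Yes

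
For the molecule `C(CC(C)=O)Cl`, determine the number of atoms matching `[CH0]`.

1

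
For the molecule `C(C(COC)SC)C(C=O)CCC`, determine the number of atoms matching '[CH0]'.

0

The query [CH0] means: aliphatic carbon with no attached hydrogen.
Check the 13 heavy atoms by environment: 3× C (H3) → no; 4× C (H2) → no; 3× C (H1) → no; 2× O (H0) → no; 1× S (H0) → no.
No environment satisfies the query, so 0 matching atoms.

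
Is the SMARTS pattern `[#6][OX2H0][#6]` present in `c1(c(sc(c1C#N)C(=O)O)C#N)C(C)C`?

No

The pattern [#6][OX2H0][#6] describes an aliphatic oxygen bridging two carbons with no H on the oxygen — an ether.
The closest candidate here is a carboxylic acid group (-C(=O)OH), but the -OH oxygen has H1; the =O is OX1, not OX2. No other fragment satisfies the full query, so there is no match.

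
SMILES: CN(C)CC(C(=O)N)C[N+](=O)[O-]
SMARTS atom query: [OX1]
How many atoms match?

3

The query [OX1] means: aliphatic oxygen with one total connection — typically a carbonyl =O or an oxide.
Check the 12 heavy atoms by environment: 5× C (X4) → no; 1× N (charge +1, X3) → no; 1× O (charge -1, X1) → match; 2× O (X1) → match; 2× N (X3) → no; 1× C (X3) → no.
Summing the matching environments: 1 + 2 = 3 matching atoms.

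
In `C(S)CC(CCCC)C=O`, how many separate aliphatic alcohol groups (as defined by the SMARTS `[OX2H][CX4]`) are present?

0

[OX2H][CX4] is the SMARTS for an aliphatic alcohol: a hydroxyl oxygen bound to an sp3 (X4) carbon.
No fragment in the molecule satisfies every constraint, giving 0 matches.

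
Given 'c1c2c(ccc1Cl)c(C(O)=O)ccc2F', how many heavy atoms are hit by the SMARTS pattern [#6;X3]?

11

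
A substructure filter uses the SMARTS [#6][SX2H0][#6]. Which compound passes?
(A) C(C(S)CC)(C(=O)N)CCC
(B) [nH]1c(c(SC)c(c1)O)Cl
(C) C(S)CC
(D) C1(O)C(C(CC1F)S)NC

[#6][SX2H0][#6] describes an aliphatic sulfur bridging two carbons with no H on the sulfur (a thioether).
(A) has a thiol (-SH) but the sulfur has H1, not H0 bridging two carbons.
(B) contains a methylthio ether (-SCH3), which satisfies every atom and bond constraint.
(C) has a thiol (-SH) but the sulfur has H1, not H0 bridging two carbons.
(D) has a thiol (-SH) but the sulfur has H1, not H0 bridging two carbons.
So the answer is (B).

B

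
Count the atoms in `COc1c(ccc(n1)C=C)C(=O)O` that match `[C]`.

4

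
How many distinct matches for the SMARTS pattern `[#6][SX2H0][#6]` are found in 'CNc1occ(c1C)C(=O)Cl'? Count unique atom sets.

0

[#6][SX2H0][#6] is the SMARTS for a thioether: an aliphatic sulfur bridging two carbons with no H on the sulfur.
No fragment in the molecule satisfies every constraint, giving 0 matches.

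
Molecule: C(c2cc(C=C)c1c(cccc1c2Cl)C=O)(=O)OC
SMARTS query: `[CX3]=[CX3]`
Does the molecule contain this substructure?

Yes

The pattern [CX3]=[CX3] describes a non-aromatic C=C double bond between two sp2 carbons — an alkene.
The molecule carries a vinyl group (-CH=CH2), whose atoms satisfy every constraint of the query, so the pattern matches.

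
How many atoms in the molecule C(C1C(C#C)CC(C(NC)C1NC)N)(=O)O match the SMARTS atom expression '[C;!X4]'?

The query [C;!X4] means: aliphatic carbon that does not have four total connections.
Check the 16 heavy atoms by environment: 8× C (X4) → no; 1× C (X3) → match; 1× O (X1) → no; 1× O (X2) → no; 3× N (X3) → no; 2× C (X2) → match.
Summing the matching environments: 1 + 2 = 3 matching atoms.

3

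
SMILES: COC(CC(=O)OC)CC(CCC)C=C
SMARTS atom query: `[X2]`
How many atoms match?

2

Check the 15 heavy atoms by environment: 9× C (X4) → no; 3× C (X3) → no; 1× O (X1) → no; 2× O (X2) → match.
That gives 2 matching atoms.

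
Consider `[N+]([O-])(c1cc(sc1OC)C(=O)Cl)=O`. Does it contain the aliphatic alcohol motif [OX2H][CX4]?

No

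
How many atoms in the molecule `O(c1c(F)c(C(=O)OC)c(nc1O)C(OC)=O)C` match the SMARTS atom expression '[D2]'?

4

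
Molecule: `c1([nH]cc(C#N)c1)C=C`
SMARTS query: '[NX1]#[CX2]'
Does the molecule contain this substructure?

The pattern [NX1]#[CX2] describes a nitrogen triple-bonded to a two-connected carbon — a nitrile.
The molecule carries a nitrile (-C#N), whose atoms satisfy every constraint of the query, so the pattern matches.

Yes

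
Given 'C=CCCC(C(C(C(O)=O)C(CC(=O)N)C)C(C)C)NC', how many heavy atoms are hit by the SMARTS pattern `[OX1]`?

The query [OX1] means: aliphatic oxygen with one total connection — typically a carbonyl =O or an oxide.
Check the 21 heavy atoms by environment: 12× C (X4) → no; 4× C (X3) → no; 2× O (X1) → match; 2× N (X3) → no; 1× O (X2) → no.
That gives 2 matching atoms.

2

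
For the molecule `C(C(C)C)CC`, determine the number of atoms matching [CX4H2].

2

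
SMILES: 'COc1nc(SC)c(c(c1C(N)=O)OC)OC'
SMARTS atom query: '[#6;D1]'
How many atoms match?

4

The query [#6;D1] means: carbon bonded to exactly one heavy atom.
Check the 17 heavy atoms by environment: 1× n (aromatic, D2) → no; 5× c (aromatic, D3) → no; 1× C (D3) → no; 1× O (D1) → no; 1× N (D1) → no; 3× O (D2) → no; 4× C (D1) → match; 1× S (D2) → no.
That gives 4 matching atoms.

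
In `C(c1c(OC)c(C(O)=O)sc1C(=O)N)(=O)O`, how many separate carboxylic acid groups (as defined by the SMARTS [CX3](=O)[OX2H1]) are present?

2

[CX3](=O)[OX2H1] is the SMARTS for a carboxylic acid: an sp2 carbon double-bonded to O and single-bonded to an -OH oxygen.
The molecule carries 2 separate instances of a carboxylic acid group (-C(=O)OH) meeting every constraint; each maps to a distinct set of atoms, giving 2 matches.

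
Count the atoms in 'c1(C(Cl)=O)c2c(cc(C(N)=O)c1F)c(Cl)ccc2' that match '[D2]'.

4

The query [D2] means: atom with exactly two heavy-atom neighbours.
Check the 18 heavy atoms by environment: 6× c (aromatic, D3) → no; 4× c (aromatic, D2) → match; 2× C (D3) → no; 2× O (D1) → no; 1× N (D1) → no; 2× Cl (D1) → no; 1× F (D1) → no.
That gives 4 matching atoms.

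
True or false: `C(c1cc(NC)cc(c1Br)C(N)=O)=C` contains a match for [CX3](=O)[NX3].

The pattern [CX3](=O)[NX3] describes a carbonyl carbon bonded to a trivalent nitrogen — an amide.
The molecule carries a primary amide (-C(=O)NH2), whose atoms satisfy every constraint of the query, so the pattern matches.

True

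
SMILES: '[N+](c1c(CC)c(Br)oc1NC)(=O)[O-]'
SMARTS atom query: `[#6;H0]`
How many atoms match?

4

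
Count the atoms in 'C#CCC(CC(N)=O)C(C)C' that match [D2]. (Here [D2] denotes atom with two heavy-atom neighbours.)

3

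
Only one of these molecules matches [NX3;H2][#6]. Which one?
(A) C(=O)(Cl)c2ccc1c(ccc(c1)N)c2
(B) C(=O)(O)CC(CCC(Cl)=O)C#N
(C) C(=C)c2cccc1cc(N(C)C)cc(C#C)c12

[NX3;H2][#6] describes a trivalent nitrogen with two H attached to carbon (a primary amine).
(A) contains a primary amino group (-NH2), which satisfies every atom and bond constraint.
(B) has a nitrile (-C#N) but the nitrogen is NX1 (triple-bonded), not NX3 with two H.
(C) has a dimethylamino group (-N(CH3)2) but the nitrogen has H0, not H2.
So the answer is (A).

A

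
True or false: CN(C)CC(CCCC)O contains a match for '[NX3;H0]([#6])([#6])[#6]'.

The pattern [NX3;H0]([#6])([#6])[#6] describes a trivalent nitrogen with no H, bonded to three carbons — a tertiary amine.
The molecule carries a dimethylamino group (-N(CH3)2), whose atoms satisfy every constraint of the query, so the pattern matches.

True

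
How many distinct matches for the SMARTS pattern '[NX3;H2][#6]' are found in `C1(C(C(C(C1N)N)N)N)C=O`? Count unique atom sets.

[NX3;H2][#6] is the SMARTS for a primary amine: a trivalent nitrogen with two H attached to carbon.
The molecule carries 4 separate instances of a primary amino group (-NH2) meeting every constraint; each maps to a distinct set of atoms, giving 4 matches.

4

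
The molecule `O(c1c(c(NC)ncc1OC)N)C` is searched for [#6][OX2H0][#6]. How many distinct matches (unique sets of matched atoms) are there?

[#6][OX2H0][#6] is the SMARTS for an ether: an aliphatic oxygen bridging two carbons with no H on the oxygen.
The molecule carries 2 separate instances of a methoxy ether (-OCH3) meeting every constraint; each maps to a distinct set of atoms, giving 2 matches.

2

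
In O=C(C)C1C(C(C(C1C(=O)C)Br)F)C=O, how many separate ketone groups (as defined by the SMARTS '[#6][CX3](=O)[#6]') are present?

2

[#6][CX3](=O)[#6] is the SMARTS for a ketone: a carbonyl carbon (no H) flanked by two carbons.
The molecule carries 2 separate instances of an acetyl/ketone group (-C(=O)CH3) meeting every constraint; each maps to a distinct set of atoms, giving 2 matches.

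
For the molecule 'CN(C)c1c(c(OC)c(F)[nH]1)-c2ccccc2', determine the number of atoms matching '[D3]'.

6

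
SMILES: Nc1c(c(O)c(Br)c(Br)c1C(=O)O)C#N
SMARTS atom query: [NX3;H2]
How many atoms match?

The query [NX3;H2] means: aliphatic N with 3 total connections, two of them H — an -NH2 nitrogen (amine or amide).
Check the 15 heavy atoms by environment: 6× c (aromatic, H0, X3) → no; 1× C (H0, X3) → no; 1× O (H0, X1) → no; 2× O (H1, X2) → no; 1× N (H2, X3) → match; 2× Br (H0, X1) → no; 1× C (H0, X2) → no; 1× N (H0, X1) → no.
That gives 1 matching atom.

1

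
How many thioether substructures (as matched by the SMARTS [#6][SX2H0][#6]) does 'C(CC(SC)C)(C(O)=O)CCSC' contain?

2

[#6][SX2H0][#6] is the SMARTS for a thioether: an aliphatic sulfur bridging two carbons with no H on the sulfur.
The molecule carries 2 separate instances of a methylthio ether (-SCH3) meeting every constraint; each maps to a distinct set of atoms, giving 2 matches.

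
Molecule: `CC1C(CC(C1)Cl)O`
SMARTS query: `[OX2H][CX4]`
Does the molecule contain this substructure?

The pattern [OX2H][CX4] describes a hydroxyl oxygen bound to an sp3 (X4) carbon — an aliphatic alcohol.
The molecule carries a hydroxyl group (-OH), whose atoms satisfy every constraint of the query, so the pattern matches.

Yes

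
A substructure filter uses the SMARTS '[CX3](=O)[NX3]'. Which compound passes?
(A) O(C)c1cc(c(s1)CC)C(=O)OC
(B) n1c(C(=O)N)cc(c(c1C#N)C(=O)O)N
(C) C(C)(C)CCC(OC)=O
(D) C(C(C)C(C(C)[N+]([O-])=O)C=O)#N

[CX3](=O)[NX3] describes a carbonyl carbon bonded to a trivalent nitrogen (an amide).
(A) has a methyl-ester group (-C(=O)OCH3) but the carbonyl is bonded to O, not to an NX3 nitrogen.
(B) contains a primary amide (-C(=O)NH2), which satisfies every atom and bond constraint.
(C) has a methyl-ester group (-C(=O)OCH3) but the carbonyl is bonded to O, not to an NX3 nitrogen.
(D) has a nitrile (-C#N) but the nitrile N is NX1 (triple-bonded), not NX3.
So the answer is (B).

B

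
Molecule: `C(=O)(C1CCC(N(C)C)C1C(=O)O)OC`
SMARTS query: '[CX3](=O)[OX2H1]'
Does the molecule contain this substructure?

Yes

The pattern [CX3](=O)[OX2H1] describes an sp2 carbon double-bonded to O and single-bonded to an -OH oxygen — a carboxylic acid.
The molecule carries a carboxylic acid group (-C(=O)OH), whose atoms satisfy every constraint of the query, so the pattern matches.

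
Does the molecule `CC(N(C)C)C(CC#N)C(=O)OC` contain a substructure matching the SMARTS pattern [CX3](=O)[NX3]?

No

The pattern [CX3](=O)[NX3] describes a carbonyl carbon bonded to a trivalent nitrogen — an amide.
The closest candidate here is a nitrile (-C#N), but the nitrile N is NX1 (triple-bonded), not NX3. No other fragment satisfies the full query, so there is no match.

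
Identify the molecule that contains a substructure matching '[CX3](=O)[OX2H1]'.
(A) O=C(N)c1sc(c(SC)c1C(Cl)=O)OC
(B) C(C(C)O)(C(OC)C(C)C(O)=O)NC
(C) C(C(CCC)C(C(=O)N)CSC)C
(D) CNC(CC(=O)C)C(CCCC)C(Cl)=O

[CX3](=O)[OX2H1] describes an sp2 carbon double-bonded to O and single-bonded to an -OH oxygen (a carboxylic acid).
(A) has a primary amide (-C(=O)NH2) but the carbonyl is bonded to N, not to an -OH oxygen.
(B) contains a carboxylic acid group (-C(=O)OH), which satisfies every atom and bond constraint.
(C) has a primary amide (-C(=O)NH2) but the carbonyl is bonded to N, not to an -OH oxygen.
(D) has an acyl chloride (-C(=O)Cl) but the carbonyl is bonded to Cl, not to an -OH oxygen.
So the answer is (B).

B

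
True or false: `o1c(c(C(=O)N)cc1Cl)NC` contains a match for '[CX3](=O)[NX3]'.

True

The pattern [CX3](=O)[NX3] describes a carbonyl carbon bonded to a trivalent nitrogen — an amide.
The molecule carries a primary amide (-C(=O)NH2), whose atoms satisfy every constraint of the query, so the pattern matches.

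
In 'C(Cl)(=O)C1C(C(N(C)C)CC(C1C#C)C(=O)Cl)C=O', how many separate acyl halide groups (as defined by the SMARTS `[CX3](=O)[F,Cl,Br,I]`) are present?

[CX3](=O)[F,Cl,Br,I] is the SMARTS for an acyl halide: a carbonyl carbon bonded to a halogen.
The molecule carries 2 separate instances of an acyl chloride (-C(=O)Cl) meeting every constraint; each maps to a distinct set of atoms, giving 2 matches.

2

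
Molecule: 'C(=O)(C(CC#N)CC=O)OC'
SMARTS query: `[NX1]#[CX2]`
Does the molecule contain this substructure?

Yes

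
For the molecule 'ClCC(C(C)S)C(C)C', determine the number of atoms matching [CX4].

7

The query [CX4] means: C with X4: aliphatic carbon with exactly 4 total connections (bonds + H).
Check the 9 heavy atoms by environment: 7× C (X4) → match; 1× S (X2) → no; 1× Cl (X1) → no.
That gives 7 matching atoms.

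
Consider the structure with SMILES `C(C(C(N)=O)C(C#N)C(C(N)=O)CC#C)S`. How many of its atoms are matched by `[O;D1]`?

2

The query [O;D1] means: aliphatic oxygen bonded to exactly one heavy atom.
Check the 16 heavy atoms by environment: 4× C (D2) → no; 5× C (D3) → no; 2× O (D1) → match; 3× N (D1) → no; 1× S (D1) → no; 1× C (D1) → no.
That gives 2 matching atoms.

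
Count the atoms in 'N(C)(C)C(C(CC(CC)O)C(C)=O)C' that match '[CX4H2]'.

2

The query [CX4H2] means: sp3 carbon (X4) with exactly two hydrogens.
Check the 14 heavy atoms by environment: 5× C (H3, X4) → no; 2× C (H2, X4) → match; 3× C (H1, X4) → no; 1× N (H0, X3) → no; 1× C (H0, X3) → no; 1× O (H0, X1) → no; 1× O (H1, X2) → no.
That gives 2 matching atoms.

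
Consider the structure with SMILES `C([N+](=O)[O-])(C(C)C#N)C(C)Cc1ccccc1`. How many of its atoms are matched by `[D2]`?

The query [D2] means: atom with exactly two heavy-atom neighbours.
Check the 17 heavy atoms by environment: 2× C (D1) → no; 3× C (D3) → no; 2× C (D2) → match; 1× c (aromatic, D3) → no; 5× c (aromatic, D2) → match; 1× N (D1) → no; 1× N (charge +1, D3) → no; 1× O (charge -1, D1) → no; 1× O (D1) → no.
Summing the matching environments: 2 + 5 = 7 matching atoms.

7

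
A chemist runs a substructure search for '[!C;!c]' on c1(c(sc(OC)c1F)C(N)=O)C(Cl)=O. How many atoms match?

Check the 14 heavy atoms by environment: 1× s (aromatic) → match; 4× c (aromatic) → no; 3× C → no; 3× O → match; 1× Cl → match; 1× N → match; 1× F → match.
Summing the matching environments: 1 + 3 + 1 + 1 + 1 = 7 matching atoms.

7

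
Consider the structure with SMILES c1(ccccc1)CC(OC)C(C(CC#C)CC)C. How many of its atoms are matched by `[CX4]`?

Check the 18 heavy atoms by environment: 9× C (X4) → match; 2× C (X2) → no; 6× c (aromatic, X3) → no; 1× O (X2) → no.
That gives 9 matching atoms.

9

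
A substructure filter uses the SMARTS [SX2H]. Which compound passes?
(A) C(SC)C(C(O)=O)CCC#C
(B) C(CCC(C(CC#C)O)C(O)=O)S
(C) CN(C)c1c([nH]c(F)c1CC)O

B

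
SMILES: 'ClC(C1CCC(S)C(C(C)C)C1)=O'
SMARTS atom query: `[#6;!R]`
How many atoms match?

4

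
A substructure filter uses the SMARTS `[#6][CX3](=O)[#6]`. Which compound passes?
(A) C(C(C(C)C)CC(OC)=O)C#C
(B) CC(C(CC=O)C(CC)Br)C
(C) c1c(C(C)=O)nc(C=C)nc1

C

[#6][CX3](=O)[#6] describes a carbonyl carbon (no H) flanked by two carbons (a ketone).
(A) has a methyl-ester group (-C(=O)OCH3) but one neighbour of the carbonyl carbon is O, not C.
(B) has an aldehyde (-CHO) but the carbonyl carbon has H1, so it is not flanked by two carbons.
(C) contains an acetyl/ketone group (-C(=O)CH3), which satisfies every atom and bond constraint.
So the answer is (C).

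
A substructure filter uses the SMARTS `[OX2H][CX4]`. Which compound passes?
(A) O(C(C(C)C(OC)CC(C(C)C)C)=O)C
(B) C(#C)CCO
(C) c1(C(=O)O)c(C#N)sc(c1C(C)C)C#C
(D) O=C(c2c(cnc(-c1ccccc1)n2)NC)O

B

[OX2H][CX4] describes a hydroxyl oxygen bound to an sp3 (X4) carbon (an aliphatic alcohol).
(A) has a methoxy ether (-OCH3) but the oxygen has H0 (ether), not H1.
(B) contains a hydroxyl group (-OH), which satisfies every atom and bond constraint.
(C) has a carboxylic acid group (-C(=O)OH) but the -OH is on a CX3 carbonyl carbon, not a CX4 carbon.
(D) has a carboxylic acid group (-C(=O)OH) but the -OH is on a CX3 carbonyl carbon, not a CX4 carbon.
So the answer is (B).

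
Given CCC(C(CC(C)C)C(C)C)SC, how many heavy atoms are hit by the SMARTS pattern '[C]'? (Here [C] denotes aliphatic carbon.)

12

Check the 13 heavy atoms by environment: 12× C → match; 1× S → no.
That gives 12 matching atoms.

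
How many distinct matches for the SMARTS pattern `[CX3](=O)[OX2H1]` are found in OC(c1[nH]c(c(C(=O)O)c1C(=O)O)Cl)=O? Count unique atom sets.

[CX3](=O)[OX2H1] is the SMARTS for a carboxylic acid: an sp2 carbon double-bonded to O and single-bonded to an -OH oxygen.
The molecule carries 3 separate instances of a carboxylic acid group (-C(=O)OH) meeting every constraint; each maps to a distinct set of atoms, giving 3 matches.

3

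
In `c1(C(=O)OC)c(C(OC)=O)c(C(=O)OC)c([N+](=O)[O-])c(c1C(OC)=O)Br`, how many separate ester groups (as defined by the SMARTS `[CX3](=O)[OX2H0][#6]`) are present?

[CX3](=O)[OX2H0][#6] is the SMARTS for an ester: a carbonyl carbon bonded to an oxygen that is itself bonded to carbon (no H on that O).
The molecule carries 4 separate instances of a methyl-ester group (-C(=O)OCH3) meeting every constraint; each maps to a distinct set of atoms, giving 4 matches.

4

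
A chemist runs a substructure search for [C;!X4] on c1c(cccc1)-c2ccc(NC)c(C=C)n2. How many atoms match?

Check the 16 heavy atoms by environment: 1× n (aromatic, X2) → no; 11× c (aromatic, X3) → no; 2× C (X3) → match; 1× N (X3) → no; 1× C (X4) → no.
That gives 2 matching atoms.

2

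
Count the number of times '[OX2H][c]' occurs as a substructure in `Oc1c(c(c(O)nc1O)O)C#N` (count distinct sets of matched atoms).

[OX2H][c] is the SMARTS for a phenol: a hydroxyl oxygen attached to an aromatic carbon.
The molecule carries 4 separate instances of a hydroxyl group (-OH) meeting every constraint; each maps to a distinct set of atoms, giving 4 matches.

4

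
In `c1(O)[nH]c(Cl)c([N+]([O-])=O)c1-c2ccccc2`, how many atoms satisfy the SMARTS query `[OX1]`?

Check the 16 heavy atoms by environment: 1× n (aromatic, X3) → no; 10× c (aromatic, X3) → no; 1× N (charge +1, X3) → no; 1× O (charge -1, X1) → match; 1× O (X1) → match; 1× Cl (X1) → no; 1× O (X2) → no.
Summing the matching environments: 1 + 1 = 2 matching atoms.

2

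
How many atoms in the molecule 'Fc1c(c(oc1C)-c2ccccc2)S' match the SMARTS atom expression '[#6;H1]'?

5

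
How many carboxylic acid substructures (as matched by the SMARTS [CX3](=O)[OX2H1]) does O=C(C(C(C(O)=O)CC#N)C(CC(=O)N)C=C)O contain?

2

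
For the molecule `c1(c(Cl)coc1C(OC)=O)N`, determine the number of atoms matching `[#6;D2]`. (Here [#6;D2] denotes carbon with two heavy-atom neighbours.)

1

Check the 11 heavy atoms by environment: 1× o (aromatic, D2) → no; 1× c (aromatic, D2) → match; 3× c (aromatic, D3) → no; 1× C (D3) → no; 1× O (D1) → no; 1× O (D2) → no; 1× C (D1) → no; 1× Cl (D1) → no; 1× N (D1) → no.
That gives 1 matching atom.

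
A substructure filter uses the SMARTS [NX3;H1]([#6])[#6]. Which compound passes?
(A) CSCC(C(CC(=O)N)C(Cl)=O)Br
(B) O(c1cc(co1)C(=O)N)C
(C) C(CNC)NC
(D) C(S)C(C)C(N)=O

C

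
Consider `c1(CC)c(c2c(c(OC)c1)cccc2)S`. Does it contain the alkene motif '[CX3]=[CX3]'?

No

The pattern [CX3]=[CX3] describes a non-aromatic C=C double bond between two sp2 carbons — an alkene.
The closest candidate here is an ethyl group (-CH2CH3), but its C-C bond is a single bond between CX4 carbons, not CX3=CX3. No other fragment satisfies the full query, so there is no match.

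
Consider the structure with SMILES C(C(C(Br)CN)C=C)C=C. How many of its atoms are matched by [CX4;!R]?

The query [CX4;!R] means: aliphatic carbon with four total connections, not in a ring.
Check the 10 heavy atoms by environment: 4× C (X4, acyclic) → match; 1× Br (X1, acyclic) → no; 1× N (X3, acyclic) → no; 4× C (X3, acyclic) → no.
That gives 4 matching atoms.

4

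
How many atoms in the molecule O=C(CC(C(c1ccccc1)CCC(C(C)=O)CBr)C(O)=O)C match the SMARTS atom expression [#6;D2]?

Check the 23 heavy atoms by environment: 4× C (D2) → match; 6× C (D3) → no; 4× O (D1) → no; 1× Br (D1) → no; 2× C (D1) → no; 1× c (aromatic, D3) → no; 5× c (aromatic, D2) → match.
Summing the matching environments: 4 + 5 = 9 matching atoms.

9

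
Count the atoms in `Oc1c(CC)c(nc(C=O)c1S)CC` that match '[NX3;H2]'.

The query [NX3;H2] means: aliphatic N with 3 total connections, two of them H — an -NH2 nitrogen (amine or amide).
Check the 14 heavy atoms by environment: 1× n (aromatic, H0, X2) → no; 5× c (aromatic, H0, X3) → no; 1× S (H1, X2) → no; 2× C (H2, X4) → no; 2× C (H3, X4) → no; 1× O (H1, X2) → no; 1× C (H1, X3) → no; 1× O (H0, X1) → no.
No environment satisfies the query, so 0 matching atoms.

0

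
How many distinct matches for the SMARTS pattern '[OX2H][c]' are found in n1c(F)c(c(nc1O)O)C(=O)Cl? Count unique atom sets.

[OX2H][c] is the SMARTS for a phenol: a hydroxyl oxygen attached to an aromatic carbon.
The molecule carries 2 separate instances of a hydroxyl group (-OH) meeting every constraint; each maps to a distinct set of atoms, giving 2 matches.

2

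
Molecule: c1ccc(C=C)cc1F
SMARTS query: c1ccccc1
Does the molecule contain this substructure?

Yes

The pattern c1ccccc1 describes six aromatic carbons in a ring — a benzene ring.
The required atom environment is present in the molecule, so the pattern matches.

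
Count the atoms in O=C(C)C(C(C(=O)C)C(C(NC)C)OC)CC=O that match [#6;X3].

3

The query [#6;X3] means: any carbon (aromatic or not) with three total connections.
Check the 18 heavy atoms by environment: 10× C (X4) → no; 3× C (X3) → match; 3× O (X1) → no; 1× N (X3) → no; 1× O (X2) → no.
That gives 3 matching atoms.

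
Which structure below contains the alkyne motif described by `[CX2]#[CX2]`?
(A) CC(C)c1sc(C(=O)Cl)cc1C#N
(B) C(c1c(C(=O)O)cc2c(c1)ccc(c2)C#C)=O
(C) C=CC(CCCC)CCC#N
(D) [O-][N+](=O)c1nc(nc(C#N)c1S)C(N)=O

[CX2]#[CX2] describes a carbon-carbon triple bond (an alkyne).
(A) has a nitrile (-C#N) but the triple bond is C#N, not C#C.
(B) contains an ethynyl group (-C#CH), which satisfies every atom and bond constraint.
(C) has a vinyl group (-CH=CH2) but the C=C is a double bond; both carbons are CX3, not CX2.
(D) has a nitrile (-C#N) but the triple bond is C#N, not C#C.
So the answer is (B).

B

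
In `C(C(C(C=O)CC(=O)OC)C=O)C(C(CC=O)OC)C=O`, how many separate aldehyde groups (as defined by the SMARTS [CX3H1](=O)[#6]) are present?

[CX3H1](=O)[#6] is the SMARTS for an aldehyde: an sp2 carbon with one H, double-bonded to O and single-bonded to carbon.
The molecule carries 4 separate instances of an aldehyde (-CHO) meeting every constraint; each maps to a distinct set of atoms, giving 4 matches.

4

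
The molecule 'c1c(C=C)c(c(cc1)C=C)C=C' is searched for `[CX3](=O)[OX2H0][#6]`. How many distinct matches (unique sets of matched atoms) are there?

0

[CX3](=O)[OX2H0][#6] is the SMARTS for an ester: a carbonyl carbon bonded to an oxygen that is itself bonded to carbon (no H on that O).
No fragment in the molecule satisfies every constraint, giving 0 matches.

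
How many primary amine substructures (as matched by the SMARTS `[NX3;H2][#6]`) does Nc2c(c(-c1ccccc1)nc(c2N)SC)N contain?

3

[NX3;H2][#6] is the SMARTS for a primary amine: a trivalent nitrogen with two H attached to carbon.
The molecule carries 3 separate instances of a primary amino group (-NH2) meeting every constraint; each maps to a distinct set of atoms, giving 3 matches.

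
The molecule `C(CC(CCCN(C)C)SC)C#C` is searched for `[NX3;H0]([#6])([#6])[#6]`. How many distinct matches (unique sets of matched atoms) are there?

1

[NX3;H0]([#6])([#6])[#6] is the SMARTS for a tertiary amine: a trivalent nitrogen with no H, bonded to three carbons.
Exactly one fragment in the molecule meets all constraints, giving 1 match.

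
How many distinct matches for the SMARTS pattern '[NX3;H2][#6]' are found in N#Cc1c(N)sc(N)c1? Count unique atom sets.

[NX3;H2][#6] is the SMARTS for a primary amine: a trivalent nitrogen with two H attached to carbon.
The molecule carries 2 separate instances of a primary amino group (-NH2) meeting every constraint; each maps to a distinct set of atoms, giving 2 matches.

2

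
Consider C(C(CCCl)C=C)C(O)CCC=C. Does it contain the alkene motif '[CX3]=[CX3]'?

Yes

The pattern [CX3]=[CX3] describes a non-aromatic C=C double bond between two sp2 carbons — an alkene.
The molecule carries a vinyl group (-CH=CH2), whose atoms satisfy every constraint of the query, so the pattern matches.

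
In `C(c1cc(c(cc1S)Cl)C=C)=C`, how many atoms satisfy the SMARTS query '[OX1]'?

0

The query [OX1] means: aliphatic oxygen with one total connection — typically a carbonyl =O or an oxide.
Check the 12 heavy atoms by environment: 6× c (aromatic, X3) → no; 4× C (X3) → no; 1× Cl (X1) → no; 1× S (X2) → no.
No environment satisfies the query, so 0 matching atoms.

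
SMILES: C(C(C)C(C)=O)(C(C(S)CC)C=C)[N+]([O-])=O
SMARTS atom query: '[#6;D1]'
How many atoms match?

Check the 16 heavy atoms by environment: 4× C (D1) → match; 5× C (D3) → no; 2× C (D2) → no; 2× O (D1) → no; 1× N (charge +1, D3) → no; 1× O (charge -1, D1) → no; 1× S (D1) → no.
That gives 4 matching atoms.

4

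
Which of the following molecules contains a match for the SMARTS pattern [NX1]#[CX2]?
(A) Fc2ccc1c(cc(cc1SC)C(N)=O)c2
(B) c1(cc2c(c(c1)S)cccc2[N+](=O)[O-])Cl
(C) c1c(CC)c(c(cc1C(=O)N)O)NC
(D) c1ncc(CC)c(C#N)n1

[NX1]#[CX2] describes a nitrogen triple-bonded to a two-connected carbon (a nitrile).
(A) has a primary amide (-C(=O)NH2) but the nitrogen is NX3, not NX1.
(B) has a nitro group (-[N+](=O)[O-]) but there is no C#N triple bond.
(C) has a primary amide (-C(=O)NH2) but the nitrogen is NX3, not NX1.
(D) contains a nitrile (-C#N), which satisfies every atom and bond constraint.
So the answer is (D).

D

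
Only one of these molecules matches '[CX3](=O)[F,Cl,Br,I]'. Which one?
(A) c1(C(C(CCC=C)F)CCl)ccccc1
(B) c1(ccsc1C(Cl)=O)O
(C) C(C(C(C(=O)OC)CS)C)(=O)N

B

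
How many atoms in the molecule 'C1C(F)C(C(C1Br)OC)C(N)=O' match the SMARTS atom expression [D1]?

5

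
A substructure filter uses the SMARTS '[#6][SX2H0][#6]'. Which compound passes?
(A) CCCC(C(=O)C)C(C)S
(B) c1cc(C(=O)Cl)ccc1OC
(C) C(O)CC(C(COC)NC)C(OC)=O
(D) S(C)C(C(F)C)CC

[#6][SX2H0][#6] describes an aliphatic sulfur bridging two carbons with no H on the sulfur (a thioether).
(A) has a thiol (-SH) but the sulfur has H1, not H0 bridging two carbons.
(B) has a methoxy ether (-OCH3) but the bridging atom is O, not S.
(C) has a methoxy ether (-OCH3) but the bridging atom is O, not S.
(D) contains a methylthio ether (-SCH3), which satisfies every atom and bond constraint.
So the answer is (D).

D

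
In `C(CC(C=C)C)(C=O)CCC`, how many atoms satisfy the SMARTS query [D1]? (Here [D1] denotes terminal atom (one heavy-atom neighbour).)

Check the 11 heavy atoms by environment: 3× C (D1) → match; 2× C (D3) → no; 5× C (D2) → no; 1× O (D1) → match.
Summing the matching environments: 3 + 1 = 4 matching atoms.

4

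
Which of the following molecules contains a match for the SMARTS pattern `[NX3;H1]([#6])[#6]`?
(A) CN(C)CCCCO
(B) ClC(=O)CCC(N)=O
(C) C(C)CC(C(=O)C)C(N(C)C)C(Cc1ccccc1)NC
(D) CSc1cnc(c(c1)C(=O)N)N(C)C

[NX3;H1]([#6])[#6] describes a trivalent nitrogen with one H, bonded to two carbons (a secondary amine).
(A) has a dimethylamino group (-N(CH3)2) but the nitrogen has H0, not H1.
(B) has a primary amide (-C(=O)NH2) but the -C(=O)NH2 nitrogen has H2, not H1.
(C) contains an N-methylamino group (-NHCH3), which satisfies every atom and bond constraint.
(D) has a primary amide (-C(=O)NH2) but the -C(=O)NH2 nitrogen has H2, not H1.
So the answer is (C).

C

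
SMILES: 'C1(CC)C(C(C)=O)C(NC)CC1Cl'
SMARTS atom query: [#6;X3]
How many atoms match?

Check the 13 heavy atoms by environment: 9× C (X4) → no; 1× N (X3) → no; 1× C (X3) → match; 1× O (X1) → no; 1× Cl (X1) → no.
That gives 1 matching atom.

1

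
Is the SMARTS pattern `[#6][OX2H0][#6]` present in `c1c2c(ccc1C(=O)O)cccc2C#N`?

The pattern [#6][OX2H0][#6] describes an aliphatic oxygen bridging two carbons with no H on the oxygen — an ether.
The closest candidate here is a carboxylic acid group (-C(=O)OH), but the -OH oxygen has H1; the =O is OX1, not OX2. No other fragment satisfies the full query, so there is no match.

No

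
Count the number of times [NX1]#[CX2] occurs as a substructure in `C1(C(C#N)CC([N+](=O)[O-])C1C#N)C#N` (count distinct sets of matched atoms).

3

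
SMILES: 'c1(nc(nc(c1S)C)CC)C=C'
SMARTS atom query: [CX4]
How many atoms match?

3

The query [CX4] means: C with X4: aliphatic carbon with exactly 4 total connections (bonds + H).
Check the 12 heavy atoms by environment: 2× n (aromatic, X2) → no; 4× c (aromatic, X3) → no; 3× C (X4) → match; 2× C (X3) → no; 1× S (X2) → no.
That gives 3 matching atoms.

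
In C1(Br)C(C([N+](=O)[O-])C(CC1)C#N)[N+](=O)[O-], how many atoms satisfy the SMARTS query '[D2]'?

3

The query [D2] means: atom with exactly two heavy-atom neighbours.
Check the 15 heavy atoms by environment: 4× C (D3) → no; 3× C (D2) → match; 2× N (charge +1, D3) → no; 2× O (charge -1, D1) → no; 2× O (D1) → no; 1× N (D1) → no; 1× Br (D1) → no.
That gives 3 matching atoms.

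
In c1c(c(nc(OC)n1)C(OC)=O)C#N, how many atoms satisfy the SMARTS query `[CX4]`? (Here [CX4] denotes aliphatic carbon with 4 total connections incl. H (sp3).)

2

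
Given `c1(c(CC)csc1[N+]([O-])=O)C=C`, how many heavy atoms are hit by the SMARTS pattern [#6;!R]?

4

Check the 12 heavy atoms by environment: 1× s (aromatic, in 5-ring) → no; 4× c (aromatic, in 5-ring) → no; 4× C (acyclic) → match; 1× N (charge +1, acyclic) → no; 1× O (charge -1, acyclic) → no; 1× O (acyclic) → no.
That gives 4 matching atoms.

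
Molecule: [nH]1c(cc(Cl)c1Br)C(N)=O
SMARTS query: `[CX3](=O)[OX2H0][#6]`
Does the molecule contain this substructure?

No

The pattern [CX3](=O)[OX2H0][#6] describes a carbonyl carbon bonded to an oxygen that is itself bonded to carbon (no H on that O) — an ester.
The closest candidate here is a primary amide (-C(=O)NH2), but the carbonyl is bonded to N, not to an O-C linkage. No other fragment satisfies the full query, so there is no match.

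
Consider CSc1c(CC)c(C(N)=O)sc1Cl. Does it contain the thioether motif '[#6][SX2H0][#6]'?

Yes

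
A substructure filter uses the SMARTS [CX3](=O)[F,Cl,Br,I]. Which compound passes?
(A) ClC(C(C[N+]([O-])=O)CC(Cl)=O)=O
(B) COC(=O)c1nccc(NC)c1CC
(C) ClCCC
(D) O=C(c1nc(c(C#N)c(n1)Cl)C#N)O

A

[CX3](=O)[F,Cl,Br,I] describes a carbonyl carbon bonded to a halogen (an acyl halide).
(A) contains an acyl chloride (-C(=O)Cl), which satisfies every atom and bond constraint.
(B) has a methyl-ester group (-C(=O)OCH3) but the carbonyl is bonded to -O-C, not to a halogen.
(C) has a chloro substituent but the Cl is not on a carbonyl carbon.
(D) has a carboxylic acid group (-C(=O)OH) but the carbonyl is bonded to -OH, not to a halogen.
So the answer is (A).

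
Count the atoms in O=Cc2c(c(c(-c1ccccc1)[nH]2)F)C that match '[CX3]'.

The query [CX3] means: C with X3: aliphatic carbon with exactly 3 total connections.
Check the 15 heavy atoms by environment: 1× n (aromatic, X3) → no; 10× c (aromatic, X3) → no; 1× F (X1) → no; 1× C (X4) → no; 1× C (X3) → match; 1× O (X1) → no.
That gives 1 matching atom.

1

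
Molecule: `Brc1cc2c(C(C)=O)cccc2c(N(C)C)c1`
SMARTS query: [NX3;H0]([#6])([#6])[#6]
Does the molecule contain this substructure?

The pattern [NX3;H0]([#6])([#6])[#6] describes a trivalent nitrogen with no H, bonded to three carbons — a tertiary amine.
The molecule carries a dimethylamino group (-N(CH3)2), whose atoms satisfy every constraint of the query, so the pattern matches.

Yes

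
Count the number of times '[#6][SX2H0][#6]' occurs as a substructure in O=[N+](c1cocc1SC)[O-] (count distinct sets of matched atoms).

[#6][SX2H0][#6] is the SMARTS for a thioether: an aliphatic sulfur bridging two carbons with no H on the sulfur.
Exactly one fragment in the molecule meets all constraints, giving 1 match.

1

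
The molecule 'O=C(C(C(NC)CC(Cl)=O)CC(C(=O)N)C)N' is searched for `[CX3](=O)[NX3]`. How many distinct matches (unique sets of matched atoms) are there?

[CX3](=O)[NX3] is the SMARTS for an amide: a carbonyl carbon bonded to a trivalent nitrogen.
The molecule carries 2 separate instances of a primary amide (-C(=O)NH2) meeting every constraint; each maps to a distinct set of atoms, giving 2 matches.

2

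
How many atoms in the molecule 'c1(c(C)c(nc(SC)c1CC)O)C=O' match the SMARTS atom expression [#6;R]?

5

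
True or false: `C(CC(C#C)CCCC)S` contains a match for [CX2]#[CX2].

The pattern [CX2]#[CX2] describes a carbon-carbon triple bond — an alkyne.
The molecule carries an ethynyl group (-C#CH), whose atoms satisfy every constraint of the query, so the pattern matches.

True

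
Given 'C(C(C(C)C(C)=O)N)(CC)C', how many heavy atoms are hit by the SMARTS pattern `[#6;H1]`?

3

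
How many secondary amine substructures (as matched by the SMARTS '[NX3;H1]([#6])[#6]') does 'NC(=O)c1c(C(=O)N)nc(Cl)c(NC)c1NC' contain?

2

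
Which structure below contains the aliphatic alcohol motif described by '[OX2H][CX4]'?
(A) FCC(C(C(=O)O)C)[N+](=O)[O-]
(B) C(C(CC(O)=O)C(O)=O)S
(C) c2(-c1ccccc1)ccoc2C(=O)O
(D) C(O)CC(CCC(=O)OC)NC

D

[OX2H][CX4] describes a hydroxyl oxygen bound to an sp3 (X4) carbon (an aliphatic alcohol).
(A) has a carboxylic acid group (-C(=O)OH) but the -OH is on a CX3 carbonyl carbon, not a CX4 carbon.
(B) has a carboxylic acid group (-C(=O)OH) but the -OH is on a CX3 carbonyl carbon, not a CX4 carbon.
(C) has a carboxylic acid group (-C(=O)OH) but the -OH is on a CX3 carbonyl carbon, not a CX4 carbon.
(D) contains a hydroxyl group (-OH), which satisfies every atom and bond constraint.
So the answer is (D).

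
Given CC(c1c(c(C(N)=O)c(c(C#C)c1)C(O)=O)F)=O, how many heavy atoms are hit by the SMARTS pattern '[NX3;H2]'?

1

The query [NX3;H2] means: aliphatic N with 3 total connections, two of them H — an -NH2 nitrogen (amine or amide).
Check the 18 heavy atoms by environment: 5× c (aromatic, H0, X3) → no; 1× c (aromatic, H1, X3) → no; 3× C (H0, X3) → no; 3× O (H0, X1) → no; 1× O (H1, X2) → no; 1× C (H0, X2) → no; 1× C (H1, X2) → no; 1× N (H2, X3) → match; 1× F (H0, X1) → no; 1× C (H3, X4) → no.
That gives 1 matching atom.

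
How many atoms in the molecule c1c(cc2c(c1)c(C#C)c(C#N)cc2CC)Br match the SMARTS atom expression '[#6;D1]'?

The query [#6;D1] means: carbon bonded to exactly one heavy atom.
Check the 17 heavy atoms by environment: 6× c (aromatic, D3) → no; 4× c (aromatic, D2) → no; 1× Br (D1) → no; 3× C (D2) → no; 2× C (D1) → match; 1× N (D1) → no.
That gives 2 matching atoms.

2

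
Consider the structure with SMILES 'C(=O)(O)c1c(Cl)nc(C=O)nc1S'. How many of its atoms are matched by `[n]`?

2

Check the 13 heavy atoms by environment: 2× n (aromatic) → match; 4× c (aromatic) → no; 1× S → no; 2× C → no; 3× O → no; 1× Cl → no.
That gives 2 matching atoms.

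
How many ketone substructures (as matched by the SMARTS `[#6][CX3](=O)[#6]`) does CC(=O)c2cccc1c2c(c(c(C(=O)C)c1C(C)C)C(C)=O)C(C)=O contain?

4

[#6][CX3](=O)[#6] is the SMARTS for a ketone: a carbonyl carbon (no H) flanked by two carbons.
The molecule carries 4 separate instances of an acetyl/ketone group (-C(=O)CH3) meeting every constraint; each maps to a distinct set of atoms, giving 4 matches.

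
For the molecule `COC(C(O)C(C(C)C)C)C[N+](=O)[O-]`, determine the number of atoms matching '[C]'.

The query [C] means: uppercase C matches aliphatic (non-aromatic) carbon only.
Check the 14 heavy atoms by environment: 9× C → match; 3× O → no; 1× N (charge +1) → no; 1× O (charge -1) → no.
That gives 9 matching atoms.

9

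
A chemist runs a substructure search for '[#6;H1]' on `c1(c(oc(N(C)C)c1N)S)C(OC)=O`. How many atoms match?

0

Check the 14 heavy atoms by environment: 1× o (aromatic, H0) → no; 4× c (aromatic, H0) → no; 1× N (H2) → no; 1× S (H1) → no; 1× C (H0) → no; 2× O (H0) → no; 3× C (H3) → no; 1× N (H0) → no.
No environment satisfies the query, so 0 matching atoms.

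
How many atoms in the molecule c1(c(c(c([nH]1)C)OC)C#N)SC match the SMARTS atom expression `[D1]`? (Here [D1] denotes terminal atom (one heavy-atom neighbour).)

The query [D1] means: atom with exactly one heavy-atom neighbour (degree 1).
Check the 12 heavy atoms by environment: 1× n (aromatic, D2) → no; 4× c (aromatic, D3) → no; 1× S (D2) → no; 3× C (D1) → match; 1× C (D2) → no; 1× N (D1) → match; 1× O (D2) → no.
Summing the matching environments: 3 + 1 = 4 matching atoms.

4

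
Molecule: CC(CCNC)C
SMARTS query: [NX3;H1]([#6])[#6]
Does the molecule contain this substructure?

The pattern [NX3;H1]([#6])[#6] describes a trivalent nitrogen with one H, bonded to two carbons — a secondary amine.
The molecule carries an N-methylamino group (-NHCH3), whose atoms satisfy every constraint of the query, so the pattern matches.

Yes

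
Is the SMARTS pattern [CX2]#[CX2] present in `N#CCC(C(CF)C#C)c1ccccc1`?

Yes

The pattern [CX2]#[CX2] describes a carbon-carbon triple bond — an alkyne.
The molecule carries an ethynyl group (-C#CH), whose atoms satisfy every constraint of the query, so the pattern matches.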